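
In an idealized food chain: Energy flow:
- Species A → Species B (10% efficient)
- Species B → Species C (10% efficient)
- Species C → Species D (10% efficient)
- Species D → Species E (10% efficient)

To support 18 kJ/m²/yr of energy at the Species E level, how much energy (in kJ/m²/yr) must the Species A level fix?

180000 kJ/m²/yr

Cumulative transfer efficiency: 0.1 × 0.1 × 0.1 × 0.1 = 0.0001
Species A energy = 18 / 0.0001 = 180000 kJ/m²/yr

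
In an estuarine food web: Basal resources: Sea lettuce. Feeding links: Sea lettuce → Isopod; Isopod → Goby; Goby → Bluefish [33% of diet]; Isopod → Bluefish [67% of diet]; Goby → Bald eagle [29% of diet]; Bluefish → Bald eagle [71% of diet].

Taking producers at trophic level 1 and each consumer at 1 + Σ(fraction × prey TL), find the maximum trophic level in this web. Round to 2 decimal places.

Isopod: 1 + 1 = 2
Goby: 1 + 2 = 3
Bluefish: 1 + (0.33×3 + 0.67×2) = 3.33
Bald eagle: 1 + (0.29×3 + 0.71×3.33) = 4.2343

4.23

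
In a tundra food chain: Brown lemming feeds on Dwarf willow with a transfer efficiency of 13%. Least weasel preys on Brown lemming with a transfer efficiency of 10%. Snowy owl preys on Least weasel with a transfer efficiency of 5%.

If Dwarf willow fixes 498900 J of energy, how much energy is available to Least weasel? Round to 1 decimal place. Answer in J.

Brown lemming: 498900 × 0.13 = 64857 J
Least weasel: 64857 × 0.1 = 6485.7 J

6485.7 J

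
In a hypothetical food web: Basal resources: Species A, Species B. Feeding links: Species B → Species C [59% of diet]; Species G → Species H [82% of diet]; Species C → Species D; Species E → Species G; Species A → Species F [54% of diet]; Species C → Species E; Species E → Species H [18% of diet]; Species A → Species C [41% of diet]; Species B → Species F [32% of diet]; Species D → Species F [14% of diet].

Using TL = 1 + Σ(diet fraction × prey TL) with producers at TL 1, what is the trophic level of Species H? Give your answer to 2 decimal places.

4.82

Species C: 1 + (0.59×1 + 0.41×1) = 2
Species D: 1 + 2 = 3
Species E: 1 + 2 = 3
Species F: 1 + (0.54×1 + 0.14×3 + 0.32×1) = 2.28
Species G: 1 + 3 = 4
Species H: 1 + (0.82×4 + 0.18×3) = 4.82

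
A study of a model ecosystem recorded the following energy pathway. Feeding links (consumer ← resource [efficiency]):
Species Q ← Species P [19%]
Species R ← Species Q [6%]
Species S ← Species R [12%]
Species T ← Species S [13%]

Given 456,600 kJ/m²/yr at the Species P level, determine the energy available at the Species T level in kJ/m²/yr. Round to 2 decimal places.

Species Q: 456600 × 0.19 = 86754 kJ/m²/yr
Species R: 86754 × 0.06 = 5205.24 kJ/m²/yr
Species S: 5205.24 × 0.12 = 624.6288 kJ/m²/yr
Species T: 624.6288 × 0.13 = 81.201744 kJ/m²/yr

81.20 kJ/m²/yr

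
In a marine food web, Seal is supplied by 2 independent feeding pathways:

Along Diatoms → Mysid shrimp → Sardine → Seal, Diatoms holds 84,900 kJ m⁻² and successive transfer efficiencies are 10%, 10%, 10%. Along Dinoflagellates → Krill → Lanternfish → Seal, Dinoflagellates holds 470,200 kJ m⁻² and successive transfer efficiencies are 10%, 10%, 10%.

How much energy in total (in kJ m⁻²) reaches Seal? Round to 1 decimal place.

Via Diatoms: 84900 × 0.1 × 0.1 × 0.1 = 84.9 kJ m⁻²
Via Dinoflagellates: 470200 × 0.1 × 0.1 × 0.1 = 470.2 kJ m⁻²
Total at Seal: 84.9 + 470.2 = 555.1 kJ m⁻²

555.1 kJ m⁻²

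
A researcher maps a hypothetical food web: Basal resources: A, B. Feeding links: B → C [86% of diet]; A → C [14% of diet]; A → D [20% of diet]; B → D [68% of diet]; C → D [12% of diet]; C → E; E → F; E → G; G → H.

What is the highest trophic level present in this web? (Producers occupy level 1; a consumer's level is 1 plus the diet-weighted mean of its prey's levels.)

C: 1 + (0.86×1 + 0.14×1) = 2
D: 1 + (0.2×1 + 0.68×1 + 0.12×2) = 2.12
E: 1 + 2 = 3
F: 1 + 3 = 4
G: 1 + 3 = 4
H: 1 + 4 = 5

5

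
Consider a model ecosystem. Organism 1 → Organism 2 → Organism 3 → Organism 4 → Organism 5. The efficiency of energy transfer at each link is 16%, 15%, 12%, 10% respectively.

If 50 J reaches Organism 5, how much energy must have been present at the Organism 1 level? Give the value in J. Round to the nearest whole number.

173611 J

Cumulative transfer efficiency: 0.16 × 0.15 × 0.12 × 0.1 = 0.000288
Organism 1 energy = 50 / 0.000288 = 173611 J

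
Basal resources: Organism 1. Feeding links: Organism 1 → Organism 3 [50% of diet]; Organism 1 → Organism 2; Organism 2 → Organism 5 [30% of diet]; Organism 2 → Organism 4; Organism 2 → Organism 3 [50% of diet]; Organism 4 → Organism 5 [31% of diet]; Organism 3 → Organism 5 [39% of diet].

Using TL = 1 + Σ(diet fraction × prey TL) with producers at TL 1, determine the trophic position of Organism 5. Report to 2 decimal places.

3.51

Organism 2: 1 + 1 = 2
Organism 3: 1 + (0.5×1 + 0.5×2) = 2.5
Organism 4: 1 + 2 = 3
Organism 5: 1 + (0.39×2.5 + 0.31×3 + 0.3×2) = 3.505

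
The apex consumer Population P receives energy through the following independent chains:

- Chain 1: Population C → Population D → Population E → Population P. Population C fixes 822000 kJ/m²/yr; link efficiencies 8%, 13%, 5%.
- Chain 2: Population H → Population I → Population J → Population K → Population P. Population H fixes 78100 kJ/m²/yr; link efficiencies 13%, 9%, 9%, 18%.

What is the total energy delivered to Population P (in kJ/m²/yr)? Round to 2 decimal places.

442.24 kJ/m²/yr

Chain 1: 822000 × 0.08 × 0.13 × 0.05 = 427.44 kJ/m²/yr
Chain 2: 78100 × 0.13 × 0.09 × 0.09 × 0.18 = 14.803074 kJ/m²/yr
Total at Population P: 427.44 + 14.803074 = 442.243074 kJ/m²/yr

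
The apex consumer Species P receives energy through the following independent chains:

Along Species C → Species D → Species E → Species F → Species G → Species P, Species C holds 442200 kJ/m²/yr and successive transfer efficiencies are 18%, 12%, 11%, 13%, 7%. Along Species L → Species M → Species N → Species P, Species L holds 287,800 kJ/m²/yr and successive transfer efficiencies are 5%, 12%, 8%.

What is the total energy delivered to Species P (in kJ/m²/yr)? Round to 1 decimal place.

Via Species C: 442200 × 0.18 × 0.12 × 0.11 × 0.13 × 0.07 = 9.56107152 kJ/m²/yr
Via Species L: 287800 × 0.05 × 0.12 × 0.08 = 138.144 kJ/m²/yr
Total at Species P: 9.56107152 + 138.144 = 147.70507152 kJ/m²/yr

147.7 kJ/m²/yr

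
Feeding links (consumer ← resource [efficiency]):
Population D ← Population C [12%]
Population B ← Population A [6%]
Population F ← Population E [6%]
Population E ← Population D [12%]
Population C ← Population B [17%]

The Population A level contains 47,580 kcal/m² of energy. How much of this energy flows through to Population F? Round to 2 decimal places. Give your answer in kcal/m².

Population B: 47580 × 0.06 = 2854.8 kcal/m²
Population C: 2854.8 × 0.17 = 485.316 kcal/m²
Population D: 485.316 × 0.12 = 58.23792 kcal/m²
Population E: 58.23792 × 0.12 = 6.9885504 kcal/m²
Population F: 6.9885504 × 0.06 = 0.419313024 kcal/m²

0.42 kcal/m²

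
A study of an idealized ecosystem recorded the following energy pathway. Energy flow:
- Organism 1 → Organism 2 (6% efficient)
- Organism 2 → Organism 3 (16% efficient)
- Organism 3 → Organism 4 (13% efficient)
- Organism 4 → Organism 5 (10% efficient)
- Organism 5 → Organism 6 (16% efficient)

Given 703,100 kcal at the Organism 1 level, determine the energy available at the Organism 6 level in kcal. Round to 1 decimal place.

14.0 kcal

Organism 2: 703100 × 0.06 = 42186 kcal
Organism 3: 42186 × 0.16 = 6749.76 kcal
Organism 4: 6749.76 × 0.13 = 877.4688 kcal
Organism 5: 877.4688 × 0.1 = 87.74688 kcal
Organism 6: 87.74688 × 0.16 = 14.0395008 kcal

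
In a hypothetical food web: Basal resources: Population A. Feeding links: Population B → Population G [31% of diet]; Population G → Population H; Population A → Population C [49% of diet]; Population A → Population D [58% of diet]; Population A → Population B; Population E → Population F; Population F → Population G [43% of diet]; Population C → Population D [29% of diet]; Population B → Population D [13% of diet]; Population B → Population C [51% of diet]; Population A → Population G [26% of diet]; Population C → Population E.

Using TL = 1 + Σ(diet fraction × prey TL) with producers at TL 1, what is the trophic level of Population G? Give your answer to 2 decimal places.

Population B: 1 + 1 = 2
Population C: 1 + (0.49×1 + 0.51×2) = 2.51
Population D: 1 + (0.58×1 + 0.13×2 + 0.29×2.51) = 2.5679
Population E: 1 + 2.51 = 3.51
Population F: 1 + 3.51 = 4.51
Population G: 1 + (0.31×2 + 0.43×4.51 + 0.26×1) = 3.8193
Population H: 1 + 3.8193 = 4.8193

3.82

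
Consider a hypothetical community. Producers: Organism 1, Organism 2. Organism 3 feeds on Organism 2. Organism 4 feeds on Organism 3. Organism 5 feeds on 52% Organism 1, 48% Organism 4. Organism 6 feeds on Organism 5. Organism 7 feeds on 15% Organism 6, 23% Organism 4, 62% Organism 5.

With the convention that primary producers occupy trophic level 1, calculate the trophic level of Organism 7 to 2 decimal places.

Organism 3: 1 + 1 = 2
Organism 4: 1 + 2 = 3
Organism 5: 1 + (0.52×1 + 0.48×3) = 2.96
Organism 6: 1 + 2.96 = 3.96
Organism 7: 1 + (0.15×3.96 + 0.23×3 + 0.62×2.96) = 4.1192

4.12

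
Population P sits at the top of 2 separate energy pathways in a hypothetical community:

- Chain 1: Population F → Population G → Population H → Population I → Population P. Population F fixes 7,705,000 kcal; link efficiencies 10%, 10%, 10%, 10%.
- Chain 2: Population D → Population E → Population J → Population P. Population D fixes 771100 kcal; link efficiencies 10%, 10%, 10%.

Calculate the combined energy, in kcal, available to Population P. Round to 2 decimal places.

Chain 1: 7705000 × 0.1 × 0.1 × 0.1 × 0.1 = 770.5 kcal
Chain 2: 771100 × 0.1 × 0.1 × 0.1 = 771.1 kcal
Total at Population P: 770.5 + 771.1 = 1541.6 kcal

1541.60 kcal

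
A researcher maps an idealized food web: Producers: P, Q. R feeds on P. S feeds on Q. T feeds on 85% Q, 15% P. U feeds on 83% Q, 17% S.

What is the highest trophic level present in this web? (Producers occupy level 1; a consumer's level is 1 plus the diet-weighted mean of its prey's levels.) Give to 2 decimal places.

R: 1 + 1 = 2
S: 1 + 1 = 2
T: 1 + (0.85×1 + 0.15×1) = 2
U: 1 + (0.83×1 + 0.17×2) = 2.17

2.17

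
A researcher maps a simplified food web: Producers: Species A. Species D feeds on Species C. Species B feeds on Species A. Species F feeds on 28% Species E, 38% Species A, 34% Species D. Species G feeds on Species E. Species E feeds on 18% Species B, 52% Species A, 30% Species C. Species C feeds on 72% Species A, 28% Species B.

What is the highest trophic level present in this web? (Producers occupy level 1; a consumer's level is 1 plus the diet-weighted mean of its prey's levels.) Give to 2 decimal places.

Species B: 1 + 1 = 2
Species C: 1 + (0.72×1 + 0.28×2) = 2.28
Species D: 1 + 2.28 = 3.28
Species E: 1 + (0.18×2 + 0.52×1 + 0.3×2.28) = 2.564
Species F: 1 + (0.28×2.564 + 0.38×1 + 0.34×3.28) = 3.21312
Species G: 1 + 2.564 = 3.564

3.56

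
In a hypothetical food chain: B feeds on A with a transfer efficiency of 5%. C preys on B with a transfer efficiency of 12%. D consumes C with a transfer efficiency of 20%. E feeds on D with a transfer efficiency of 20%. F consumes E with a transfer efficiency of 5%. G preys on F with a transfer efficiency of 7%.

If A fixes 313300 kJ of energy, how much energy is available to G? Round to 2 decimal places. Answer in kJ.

0.26 kJ

B: 313300 × 0.05 = 15665 kJ
C: 15665 × 0.12 = 1879.8 kJ
D: 1879.8 × 0.2 = 375.96 kJ
E: 375.96 × 0.2 = 75.192 kJ
F: 75.192 × 0.05 = 3.7596 kJ
G: 3.7596 × 0.07 = 0.263172 kJ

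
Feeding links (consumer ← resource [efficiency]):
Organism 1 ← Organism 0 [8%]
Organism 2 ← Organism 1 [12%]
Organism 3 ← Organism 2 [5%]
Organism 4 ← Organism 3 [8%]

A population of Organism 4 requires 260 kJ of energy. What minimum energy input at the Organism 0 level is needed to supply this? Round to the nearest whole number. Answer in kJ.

6770833 kJ

Cumulative transfer efficiency: 0.08 × 0.12 × 0.05 × 0.08 = 0.0000384
Organism 0 energy = 260 / 0.0000384 = 6770833 kJ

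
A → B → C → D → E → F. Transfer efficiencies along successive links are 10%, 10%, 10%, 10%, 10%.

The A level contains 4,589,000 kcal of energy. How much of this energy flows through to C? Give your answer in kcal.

45890 kcal

B: 4589000 × 0.1 = 458900 kcal
C: 458900 × 0.1 = 45890 kcal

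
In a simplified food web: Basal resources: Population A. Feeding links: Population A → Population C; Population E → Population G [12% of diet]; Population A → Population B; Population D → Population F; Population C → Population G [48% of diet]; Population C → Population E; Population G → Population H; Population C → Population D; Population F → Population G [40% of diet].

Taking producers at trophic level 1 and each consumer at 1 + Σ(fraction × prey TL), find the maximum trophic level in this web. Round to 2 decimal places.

Population B: 1 + 1 = 2
Population C: 1 + 1 = 2
Population D: 1 + 2 = 3
Population E: 1 + 2 = 3
Population F: 1 + 3 = 4
Population G: 1 + (0.4×4 + 0.48×2 + 0.12×3) = 3.92
Population H: 1 + 3.92 = 4.92

4.92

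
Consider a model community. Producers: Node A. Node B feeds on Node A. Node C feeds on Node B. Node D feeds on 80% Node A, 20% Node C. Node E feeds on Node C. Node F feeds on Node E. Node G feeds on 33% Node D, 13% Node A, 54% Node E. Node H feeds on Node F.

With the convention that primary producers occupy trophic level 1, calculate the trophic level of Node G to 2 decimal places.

4.08

Node B: 1 + 1 = 2
Node C: 1 + 2 = 3
Node D: 1 + (0.8×1 + 0.2×3) = 2.4
Node E: 1 + 3 = 4
Node F: 1 + 4 = 5
Node G: 1 + (0.33×2.4 + 0.13×1 + 0.54×4) = 4.082
Node H: 1 + 5 = 6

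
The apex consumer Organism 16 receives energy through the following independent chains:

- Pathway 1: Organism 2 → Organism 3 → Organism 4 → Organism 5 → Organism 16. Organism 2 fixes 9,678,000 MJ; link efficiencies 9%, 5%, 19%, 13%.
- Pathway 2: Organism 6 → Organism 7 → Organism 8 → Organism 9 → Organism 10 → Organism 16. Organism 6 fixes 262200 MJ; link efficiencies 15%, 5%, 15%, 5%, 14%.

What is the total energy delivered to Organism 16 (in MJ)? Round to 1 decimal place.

Pathway 1: 9678000 × 0.09 × 0.05 × 0.19 × 0.13 = 1075.7097 MJ
Pathway 2: 262200 × 0.15 × 0.05 × 0.15 × 0.05 × 0.14 = 2.064825 MJ
Total at Organism 16: 1075.7097 + 2.064825 = 1077.774525 MJ

1077.8 MJ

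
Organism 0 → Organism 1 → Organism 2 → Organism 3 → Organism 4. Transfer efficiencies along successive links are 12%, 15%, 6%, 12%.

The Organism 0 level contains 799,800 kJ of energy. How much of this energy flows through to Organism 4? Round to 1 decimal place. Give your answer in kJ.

Organism 1: 799800 × 0.12 = 95976 kJ
Organism 2: 95976 × 0.15 = 14396.4 kJ
Organism 3: 14396.4 × 0.06 = 863.784 kJ
Organism 4: 863.784 × 0.12 = 103.65408 kJ

103.7 kJ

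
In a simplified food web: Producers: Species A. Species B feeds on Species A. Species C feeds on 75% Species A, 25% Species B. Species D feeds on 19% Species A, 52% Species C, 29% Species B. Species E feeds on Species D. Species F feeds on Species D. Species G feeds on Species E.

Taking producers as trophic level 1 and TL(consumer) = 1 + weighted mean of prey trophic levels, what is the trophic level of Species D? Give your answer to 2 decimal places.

Species B: 1 + 1 = 2
Species C: 1 + (0.75×1 + 0.25×2) = 2.25
Species D: 1 + (0.19×1 + 0.52×2.25 + 0.29×2) = 2.94
Species E: 1 + 2.94 = 3.94
Species F: 1 + 2.94 = 3.94
Species G: 1 + 3.94 = 4.94

2.94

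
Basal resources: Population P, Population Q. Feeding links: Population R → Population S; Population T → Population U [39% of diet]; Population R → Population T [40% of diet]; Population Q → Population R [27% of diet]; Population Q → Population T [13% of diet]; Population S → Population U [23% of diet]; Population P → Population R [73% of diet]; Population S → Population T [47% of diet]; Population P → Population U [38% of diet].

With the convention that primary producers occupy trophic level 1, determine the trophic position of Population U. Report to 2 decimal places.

3.37

Population R: 1 + (0.73×1 + 0.27×1) = 2
Population S: 1 + 2 = 3
Population T: 1 + (0.13×1 + 0.47×3 + 0.4×2) = 3.34
Population U: 1 + (0.23×3 + 0.38×1 + 0.39×3.34) = 3.3726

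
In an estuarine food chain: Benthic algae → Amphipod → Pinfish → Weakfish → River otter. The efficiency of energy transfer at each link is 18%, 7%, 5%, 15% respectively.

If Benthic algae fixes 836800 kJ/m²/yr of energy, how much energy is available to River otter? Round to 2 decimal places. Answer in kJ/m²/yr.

Amphipod: 836800 × 0.18 = 150624 kJ/m²/yr
Pinfish: 150624 × 0.07 = 10543.68 kJ/m²/yr
Weakfish: 10543.68 × 0.05 = 527.184 kJ/m²/yr
River otter: 527.184 × 0.15 = 79.0776 kJ/m²/yr

79.08 kJ/m²/yr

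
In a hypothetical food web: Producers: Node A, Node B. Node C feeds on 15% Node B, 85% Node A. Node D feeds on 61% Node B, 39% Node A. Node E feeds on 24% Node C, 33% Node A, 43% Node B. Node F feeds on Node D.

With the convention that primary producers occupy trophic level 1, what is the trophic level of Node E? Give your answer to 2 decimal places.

2.24

Node C: 1 + (0.15×1 + 0.85×1) = 2
Node D: 1 + (0.61×1 + 0.39×1) = 2
Node E: 1 + (0.24×2 + 0.33×1 + 0.43×1) = 2.24
Node F: 1 + 2 = 3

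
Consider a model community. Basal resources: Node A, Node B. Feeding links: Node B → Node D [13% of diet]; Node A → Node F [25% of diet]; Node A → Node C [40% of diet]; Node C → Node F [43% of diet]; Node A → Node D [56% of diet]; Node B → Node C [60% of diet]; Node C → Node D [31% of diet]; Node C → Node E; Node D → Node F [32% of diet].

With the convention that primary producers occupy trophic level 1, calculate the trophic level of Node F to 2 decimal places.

2.85

Node C: 1 + (0.4×1 + 0.6×1) = 2
Node D: 1 + (0.56×1 + 0.31×2 + 0.13×1) = 2.31
Node E: 1 + 2 = 3
Node F: 1 + (0.25×1 + 0.32×2.31 + 0.43×2) = 2.8492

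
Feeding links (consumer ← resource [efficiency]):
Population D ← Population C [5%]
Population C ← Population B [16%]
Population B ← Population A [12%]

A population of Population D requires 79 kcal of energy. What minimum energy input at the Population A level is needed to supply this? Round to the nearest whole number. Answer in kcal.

Cumulative transfer efficiency: 0.12 × 0.16 × 0.05 = 0.00096
Population A energy = 79 / 0.00096 = 82292 kcal

82292 kcal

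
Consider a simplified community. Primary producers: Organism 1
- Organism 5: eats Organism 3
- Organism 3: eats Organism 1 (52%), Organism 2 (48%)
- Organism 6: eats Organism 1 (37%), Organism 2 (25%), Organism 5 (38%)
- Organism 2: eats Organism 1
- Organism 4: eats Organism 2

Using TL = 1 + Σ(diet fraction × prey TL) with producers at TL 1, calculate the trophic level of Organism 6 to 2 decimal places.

3.19

Organism 2: 1 + 1 = 2
Organism 3: 1 + (0.52×1 + 0.48×2) = 2.48
Organism 4: 1 + 2 = 3
Organism 5: 1 + 2.48 = 3.48
Organism 6: 1 + (0.37×1 + 0.25×2 + 0.38×3.48) = 3.1924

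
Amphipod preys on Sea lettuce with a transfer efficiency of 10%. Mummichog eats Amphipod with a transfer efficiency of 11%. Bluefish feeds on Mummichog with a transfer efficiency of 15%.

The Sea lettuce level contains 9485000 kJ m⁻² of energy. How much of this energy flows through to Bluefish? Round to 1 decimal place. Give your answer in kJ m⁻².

Amphipod: 9485000 × 0.1 = 948500 kJ m⁻²
Mummichog: 948500 × 0.11 = 104335 kJ m⁻²
Bluefish: 104335 × 0.15 = 15650.25 kJ m⁻²

15650.3 kJ m⁻²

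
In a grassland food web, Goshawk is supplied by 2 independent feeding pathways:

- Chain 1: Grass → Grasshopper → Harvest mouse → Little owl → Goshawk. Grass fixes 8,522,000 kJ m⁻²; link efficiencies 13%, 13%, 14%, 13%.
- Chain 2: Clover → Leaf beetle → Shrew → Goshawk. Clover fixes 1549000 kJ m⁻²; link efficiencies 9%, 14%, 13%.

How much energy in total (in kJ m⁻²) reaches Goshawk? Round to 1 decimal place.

5158.5 kJ m⁻²

Chain 1: 8522000 × 0.13 × 0.13 × 0.14 × 0.13 = 2621.19676 kJ m⁻²
Chain 2: 1549000 × 0.09 × 0.14 × 0.13 = 2537.262 kJ m⁻²
Total at Goshawk: 2621.19676 + 2537.262 = 5158.45876 kJ m⁻²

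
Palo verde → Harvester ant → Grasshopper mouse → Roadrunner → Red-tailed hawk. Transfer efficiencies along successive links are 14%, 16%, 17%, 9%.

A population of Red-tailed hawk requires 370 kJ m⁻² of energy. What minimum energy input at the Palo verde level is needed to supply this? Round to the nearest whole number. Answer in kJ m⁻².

Cumulative transfer efficiency: 0.14 × 0.16 × 0.17 × 0.09 = 0.00034272
Palo verde energy = 370 / 0.00034272 = 1079599 kJ m⁻²

1079599 kJ m⁻²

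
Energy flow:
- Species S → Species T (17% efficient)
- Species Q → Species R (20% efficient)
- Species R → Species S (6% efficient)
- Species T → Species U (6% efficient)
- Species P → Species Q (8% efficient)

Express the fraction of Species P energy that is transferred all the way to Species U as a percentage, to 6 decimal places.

0.000979%

Product of link efficiencies: 0.08 × 0.2 × 0.06 × 0.17 × 0.06 = 0.000009792
As a percentage: 0.000009792 × 100 = 0.000979%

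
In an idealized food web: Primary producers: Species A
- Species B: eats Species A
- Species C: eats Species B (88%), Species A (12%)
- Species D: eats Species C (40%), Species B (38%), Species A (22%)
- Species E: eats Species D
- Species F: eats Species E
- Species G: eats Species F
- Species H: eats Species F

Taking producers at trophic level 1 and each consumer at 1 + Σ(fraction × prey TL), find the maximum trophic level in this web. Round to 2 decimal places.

Species B: 1 + 1 = 2
Species C: 1 + (0.88×2 + 0.12×1) = 2.88
Species D: 1 + (0.4×2.88 + 0.38×2 + 0.22×1) = 3.132
Species E: 1 + 3.132 = 4.132
Species F: 1 + 4.132 = 5.132
Species G: 1 + 5.132 = 6.132
Species H: 1 + 5.132 = 6.132

6.13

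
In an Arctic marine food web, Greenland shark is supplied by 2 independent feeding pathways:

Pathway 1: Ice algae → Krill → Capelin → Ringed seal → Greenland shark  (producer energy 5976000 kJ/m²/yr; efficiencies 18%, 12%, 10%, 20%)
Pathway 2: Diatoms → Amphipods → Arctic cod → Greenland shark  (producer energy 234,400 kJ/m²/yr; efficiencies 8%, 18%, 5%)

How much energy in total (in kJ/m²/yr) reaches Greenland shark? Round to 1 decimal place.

Pathway 1: 5976000 × 0.18 × 0.12 × 0.1 × 0.2 = 2581.632 kJ/m²/yr
Pathway 2: 234400 × 0.08 × 0.18 × 0.05 = 168.768 kJ/m²/yr
Total at Greenland shark: 2581.632 + 168.768 = 2750.4 kJ/m²/yr

2750.4 kJ/m²/yr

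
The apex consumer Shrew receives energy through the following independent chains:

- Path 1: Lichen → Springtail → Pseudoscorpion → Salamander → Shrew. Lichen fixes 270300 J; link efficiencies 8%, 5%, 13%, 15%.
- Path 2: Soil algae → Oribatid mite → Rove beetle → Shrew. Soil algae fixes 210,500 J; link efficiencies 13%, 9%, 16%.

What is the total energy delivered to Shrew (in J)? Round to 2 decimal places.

415.14 J

Path 1: 270300 × 0.08 × 0.05 × 0.13 × 0.15 = 21.0834 J
Path 2: 210500 × 0.13 × 0.09 × 0.16 = 394.056 J
Total at Shrew: 21.0834 + 394.056 = 415.1394 J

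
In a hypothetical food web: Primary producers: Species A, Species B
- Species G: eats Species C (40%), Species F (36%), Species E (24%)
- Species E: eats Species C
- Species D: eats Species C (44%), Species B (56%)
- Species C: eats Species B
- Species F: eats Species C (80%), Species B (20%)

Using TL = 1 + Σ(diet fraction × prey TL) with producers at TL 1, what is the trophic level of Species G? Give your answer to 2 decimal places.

3.53

Species C: 1 + 1 = 2
Species D: 1 + (0.44×2 + 0.56×1) = 2.44
Species E: 1 + 2 = 3
Species F: 1 + (0.8×2 + 0.2×1) = 2.8
Species G: 1 + (0.4×2 + 0.36×2.8 + 0.24×3) = 3.528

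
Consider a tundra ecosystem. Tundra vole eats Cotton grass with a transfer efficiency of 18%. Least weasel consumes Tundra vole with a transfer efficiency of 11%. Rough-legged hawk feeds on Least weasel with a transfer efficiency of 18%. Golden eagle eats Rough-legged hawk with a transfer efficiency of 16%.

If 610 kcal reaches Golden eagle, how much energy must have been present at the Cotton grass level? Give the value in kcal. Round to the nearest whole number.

Cumulative transfer efficiency: 0.18 × 0.11 × 0.18 × 0.16 = 0.00057024
Cotton grass energy = 610 / 0.00057024 = 1069725 kcal

1069725 kcal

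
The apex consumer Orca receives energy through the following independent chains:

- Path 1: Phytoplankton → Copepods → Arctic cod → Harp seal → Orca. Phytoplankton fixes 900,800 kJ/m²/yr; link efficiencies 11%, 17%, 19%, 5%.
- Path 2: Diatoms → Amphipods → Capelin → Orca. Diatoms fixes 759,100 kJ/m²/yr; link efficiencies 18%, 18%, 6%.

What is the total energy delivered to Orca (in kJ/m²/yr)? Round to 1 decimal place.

Path 1: 900800 × 0.11 × 0.17 × 0.19 × 0.05 = 160.02712 kJ/m²/yr
Path 2: 759100 × 0.18 × 0.18 × 0.06 = 1475.6904 kJ/m²/yr
Total at Orca: 160.02712 + 1475.6904 = 1635.71752 kJ/m²/yr

1635.7 kJ/m²/yr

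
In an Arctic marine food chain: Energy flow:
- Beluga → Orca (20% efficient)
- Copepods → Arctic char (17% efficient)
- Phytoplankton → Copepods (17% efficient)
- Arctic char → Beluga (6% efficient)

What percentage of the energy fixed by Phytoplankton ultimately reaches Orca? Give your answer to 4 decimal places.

Product of link efficiencies: 0.17 × 0.17 × 0.06 × 0.2 = 0.0003468
As a percentage: 0.0003468 × 100 = 0.0347%

0.0347%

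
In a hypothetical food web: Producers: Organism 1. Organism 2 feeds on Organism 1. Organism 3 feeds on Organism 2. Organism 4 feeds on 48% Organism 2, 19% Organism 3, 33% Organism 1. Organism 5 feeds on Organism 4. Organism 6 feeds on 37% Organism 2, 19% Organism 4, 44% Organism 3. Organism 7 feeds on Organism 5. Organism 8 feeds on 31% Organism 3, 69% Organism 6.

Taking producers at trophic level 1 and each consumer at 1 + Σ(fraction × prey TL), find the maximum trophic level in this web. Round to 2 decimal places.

Organism 2: 1 + 1 = 2
Organism 3: 1 + 2 = 3
Organism 4: 1 + (0.48×2 + 0.19×3 + 0.33×1) = 2.86
Organism 5: 1 + 2.86 = 3.86
Organism 6: 1 + (0.37×2 + 0.19×2.86 + 0.44×3) = 3.6034
Organism 7: 1 + 3.86 = 4.86
Organism 8: 1 + (0.31×3 + 0.69×3.6034) = 4.416346

4.86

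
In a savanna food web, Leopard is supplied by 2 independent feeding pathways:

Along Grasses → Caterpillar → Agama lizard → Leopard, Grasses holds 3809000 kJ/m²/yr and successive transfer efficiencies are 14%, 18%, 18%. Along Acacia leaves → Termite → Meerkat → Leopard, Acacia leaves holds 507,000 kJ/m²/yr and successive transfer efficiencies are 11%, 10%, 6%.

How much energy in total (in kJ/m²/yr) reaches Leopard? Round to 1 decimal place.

Via Grasses: 3809000 × 0.14 × 0.18 × 0.18 = 17277.624 kJ/m²/yr
Via Acacia leaves: 507000 × 0.11 × 0.1 × 0.06 = 334.62 kJ/m²/yr
Total at Leopard: 17277.624 + 334.62 = 17612.244 kJ/m²/yr

17612.2 kJ/m²/yr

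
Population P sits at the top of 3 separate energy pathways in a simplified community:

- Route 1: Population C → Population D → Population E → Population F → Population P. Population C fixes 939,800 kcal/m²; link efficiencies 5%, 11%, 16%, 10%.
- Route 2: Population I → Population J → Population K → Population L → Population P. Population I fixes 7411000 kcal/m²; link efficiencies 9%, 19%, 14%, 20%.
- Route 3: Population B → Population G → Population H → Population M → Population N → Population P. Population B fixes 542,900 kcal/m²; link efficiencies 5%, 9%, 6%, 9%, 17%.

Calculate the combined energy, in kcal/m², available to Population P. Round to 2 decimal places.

Route 1: 939800 × 0.05 × 0.11 × 0.16 × 0.1 = 82.7024 kcal/m²
Route 2: 7411000 × 0.09 × 0.19 × 0.14 × 0.2 = 3548.3868 kcal/m²
Route 3: 542900 × 0.05 × 0.09 × 0.06 × 0.09 × 0.17 = 2.2427199 kcal/m²
Total at Population P: 82.7024 + 3548.3868 + 2.2427199 = 3633.3319199 kcal/m²

3633.33 kcal/m²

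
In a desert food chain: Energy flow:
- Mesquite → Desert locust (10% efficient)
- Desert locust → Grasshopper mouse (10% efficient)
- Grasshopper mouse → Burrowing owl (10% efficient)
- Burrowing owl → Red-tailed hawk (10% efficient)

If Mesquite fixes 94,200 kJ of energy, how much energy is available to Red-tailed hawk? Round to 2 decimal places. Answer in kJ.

Desert locust: 94200 × 0.1 = 9420 kJ
Grasshopper mouse: 9420 × 0.1 = 942 kJ
Burrowing owl: 942 × 0.1 = 94.2 kJ
Red-tailed hawk: 94.2 × 0.1 = 9.42 kJ

9.42 kJ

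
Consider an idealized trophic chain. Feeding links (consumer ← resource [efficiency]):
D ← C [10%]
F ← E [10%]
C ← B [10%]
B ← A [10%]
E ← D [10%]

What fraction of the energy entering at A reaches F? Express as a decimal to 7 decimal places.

Product of link efficiencies: 0.1 × 0.1 × 0.1 × 0.1 × 0.1 = 0.00001

0.0000100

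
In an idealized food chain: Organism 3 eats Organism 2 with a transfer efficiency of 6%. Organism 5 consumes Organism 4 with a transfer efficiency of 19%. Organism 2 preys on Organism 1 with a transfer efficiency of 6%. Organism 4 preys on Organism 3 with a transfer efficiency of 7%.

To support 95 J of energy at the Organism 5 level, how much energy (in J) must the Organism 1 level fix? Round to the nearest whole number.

Cumulative transfer efficiency: 0.06 × 0.06 × 0.07 × 0.19 = 0.00004788
Organism 1 energy = 95 / 0.00004788 = 1984127 J

1984127 J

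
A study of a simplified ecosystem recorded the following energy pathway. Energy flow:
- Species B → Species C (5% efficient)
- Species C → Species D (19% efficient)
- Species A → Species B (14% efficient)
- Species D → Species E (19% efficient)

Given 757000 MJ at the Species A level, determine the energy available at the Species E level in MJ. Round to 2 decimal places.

Species B: 757000 × 0.14 = 105980 MJ
Species C: 105980 × 0.05 = 5299 MJ
Species D: 5299 × 0.19 = 1006.81 MJ
Species E: 1006.81 × 0.19 = 191.2939 MJ

191.29 MJ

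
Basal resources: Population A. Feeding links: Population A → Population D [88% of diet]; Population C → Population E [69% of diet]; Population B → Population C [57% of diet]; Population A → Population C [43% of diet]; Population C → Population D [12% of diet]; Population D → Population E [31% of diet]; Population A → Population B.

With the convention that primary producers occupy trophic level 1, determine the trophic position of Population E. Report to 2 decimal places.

3.45

Population B: 1 + 1 = 2
Population C: 1 + (0.43×1 + 0.57×2) = 2.57
Population D: 1 + (0.12×2.57 + 0.88×1) = 2.1884
Population E: 1 + (0.31×2.1884 + 0.69×2.57) = 3.451704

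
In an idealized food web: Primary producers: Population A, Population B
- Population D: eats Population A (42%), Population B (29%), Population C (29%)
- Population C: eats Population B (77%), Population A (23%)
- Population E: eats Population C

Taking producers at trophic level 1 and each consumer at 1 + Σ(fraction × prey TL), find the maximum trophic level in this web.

Population C: 1 + (0.77×1 + 0.23×1) = 2
Population D: 1 + (0.42×1 + 0.29×1 + 0.29×2) = 2.29
Population E: 1 + 2 = 3

3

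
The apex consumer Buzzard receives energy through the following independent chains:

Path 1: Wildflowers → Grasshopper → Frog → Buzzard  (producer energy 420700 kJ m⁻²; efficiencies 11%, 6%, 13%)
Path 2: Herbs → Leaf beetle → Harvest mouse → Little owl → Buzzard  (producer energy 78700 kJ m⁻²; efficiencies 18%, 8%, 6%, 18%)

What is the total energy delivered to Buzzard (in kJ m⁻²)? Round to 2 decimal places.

373.20 kJ m⁻²

Path 1: 420700 × 0.11 × 0.06 × 0.13 = 360.9606 kJ m⁻²
Path 2: 78700 × 0.18 × 0.08 × 0.06 × 0.18 = 12.239424 kJ m⁻²
Total at Buzzard: 360.9606 + 12.239424 = 373.200024 kJ m⁻²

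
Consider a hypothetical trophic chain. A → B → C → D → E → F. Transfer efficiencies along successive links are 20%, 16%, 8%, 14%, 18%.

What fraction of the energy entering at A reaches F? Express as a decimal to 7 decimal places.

Product of link efficiencies: 0.2 × 0.16 × 0.08 × 0.14 × 0.18 = 0.000064512

0.0000645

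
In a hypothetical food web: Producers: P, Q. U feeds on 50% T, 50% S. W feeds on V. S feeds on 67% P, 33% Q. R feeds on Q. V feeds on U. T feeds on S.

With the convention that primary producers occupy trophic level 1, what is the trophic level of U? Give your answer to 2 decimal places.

R: 1 + 1 = 2
S: 1 + (0.67×1 + 0.33×1) = 2
T: 1 + 2 = 3
U: 1 + (0.5×3 + 0.5×2) = 3.5
V: 1 + 3.5 = 4.5
W: 1 + 4.5 = 5.5

3.50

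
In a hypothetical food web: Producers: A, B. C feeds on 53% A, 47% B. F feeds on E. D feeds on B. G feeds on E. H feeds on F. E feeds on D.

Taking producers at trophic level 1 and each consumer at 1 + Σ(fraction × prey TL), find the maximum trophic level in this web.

C: 1 + (0.53×1 + 0.47×1) = 2
D: 1 + 1 = 2
E: 1 + 2 = 3
F: 1 + 3 = 4
G: 1 + 3 = 4
H: 1 + 4 = 5

5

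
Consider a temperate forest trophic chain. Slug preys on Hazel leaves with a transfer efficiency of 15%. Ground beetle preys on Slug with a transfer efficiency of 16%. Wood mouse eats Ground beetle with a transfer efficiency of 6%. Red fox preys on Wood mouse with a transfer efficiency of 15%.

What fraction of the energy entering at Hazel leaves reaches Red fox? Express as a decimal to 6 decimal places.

0.000216

Product of link efficiencies: 0.15 × 0.16 × 0.06 × 0.15 = 0.000216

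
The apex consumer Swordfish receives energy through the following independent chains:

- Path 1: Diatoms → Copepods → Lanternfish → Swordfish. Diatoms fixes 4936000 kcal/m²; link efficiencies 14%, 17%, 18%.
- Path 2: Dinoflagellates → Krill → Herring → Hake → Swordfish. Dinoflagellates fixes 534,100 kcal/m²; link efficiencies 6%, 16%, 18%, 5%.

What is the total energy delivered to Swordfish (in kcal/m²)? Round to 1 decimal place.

21192.0 kcal/m²

Path 1: 4936000 × 0.14 × 0.17 × 0.18 = 21145.824 kcal/m²
Path 2: 534100 × 0.06 × 0.16 × 0.18 × 0.05 = 46.14624 kcal/m²
Total at Swordfish: 21145.824 + 46.14624 = 21191.97024 kcal/m²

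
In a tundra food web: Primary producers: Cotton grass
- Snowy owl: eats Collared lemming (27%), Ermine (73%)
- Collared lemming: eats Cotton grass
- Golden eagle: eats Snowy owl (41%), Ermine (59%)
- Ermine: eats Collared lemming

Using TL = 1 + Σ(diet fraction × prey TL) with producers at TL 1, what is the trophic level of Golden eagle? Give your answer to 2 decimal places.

4.30

Collared lemming: 1 + 1 = 2
Ermine: 1 + 2 = 3
Snowy owl: 1 + (0.27×2 + 0.73×3) = 3.73
Golden eagle: 1 + (0.41×3.73 + 0.59×3) = 4.2993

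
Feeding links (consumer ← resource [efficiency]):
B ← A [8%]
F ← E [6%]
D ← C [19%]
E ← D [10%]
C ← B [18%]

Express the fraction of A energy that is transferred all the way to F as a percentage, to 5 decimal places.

0.00164%

Product of link efficiencies: 0.08 × 0.18 × 0.19 × 0.1 × 0.06 = 0.000016416
As a percentage: 0.000016416 × 100 = 0.00164%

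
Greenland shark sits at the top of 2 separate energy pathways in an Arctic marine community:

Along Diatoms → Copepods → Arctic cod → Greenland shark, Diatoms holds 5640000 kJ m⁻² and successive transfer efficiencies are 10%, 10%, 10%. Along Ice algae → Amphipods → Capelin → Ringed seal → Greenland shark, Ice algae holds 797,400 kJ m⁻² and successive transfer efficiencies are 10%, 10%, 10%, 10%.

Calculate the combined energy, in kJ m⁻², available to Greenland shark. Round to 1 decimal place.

Via Diatoms: 5640000 × 0.1 × 0.1 × 0.1 = 5640 kJ m⁻²
Via Ice algae: 797400 × 0.1 × 0.1 × 0.1 × 0.1 = 79.74 kJ m⁻²
Total at Greenland shark: 5640 + 79.74 = 5719.74 kJ m⁻²

5719.7 kJ m⁻²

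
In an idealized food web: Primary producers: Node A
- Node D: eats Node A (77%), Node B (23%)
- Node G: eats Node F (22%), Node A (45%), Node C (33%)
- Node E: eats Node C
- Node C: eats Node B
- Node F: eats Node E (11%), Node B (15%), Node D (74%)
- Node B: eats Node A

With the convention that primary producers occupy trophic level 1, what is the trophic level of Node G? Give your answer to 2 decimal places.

3.19

Node B: 1 + 1 = 2
Node C: 1 + 2 = 3
Node D: 1 + (0.77×1 + 0.23×2) = 2.23
Node E: 1 + 3 = 4
Node F: 1 + (0.11×4 + 0.15×2 + 0.74×2.23) = 3.3902
Node G: 1 + (0.22×3.3902 + 0.45×1 + 0.33×3) = 3.185844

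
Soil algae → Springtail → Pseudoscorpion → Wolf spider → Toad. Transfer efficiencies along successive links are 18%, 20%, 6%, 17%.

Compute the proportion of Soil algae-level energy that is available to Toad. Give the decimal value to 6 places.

Product of link efficiencies: 0.18 × 0.2 × 0.06 × 0.17 = 0.0003672

0.000367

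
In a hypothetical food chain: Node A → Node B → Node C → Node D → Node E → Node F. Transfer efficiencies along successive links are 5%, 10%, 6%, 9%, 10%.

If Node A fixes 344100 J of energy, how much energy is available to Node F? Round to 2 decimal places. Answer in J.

0.93 J

Node B: 344100 × 0.05 = 17205 J
Node C: 17205 × 0.1 = 1720.5 J
Node D: 1720.5 × 0.06 = 103.23 J
Node E: 103.23 × 0.09 = 9.2907 J
Node F: 9.2907 × 0.1 = 0.92907 J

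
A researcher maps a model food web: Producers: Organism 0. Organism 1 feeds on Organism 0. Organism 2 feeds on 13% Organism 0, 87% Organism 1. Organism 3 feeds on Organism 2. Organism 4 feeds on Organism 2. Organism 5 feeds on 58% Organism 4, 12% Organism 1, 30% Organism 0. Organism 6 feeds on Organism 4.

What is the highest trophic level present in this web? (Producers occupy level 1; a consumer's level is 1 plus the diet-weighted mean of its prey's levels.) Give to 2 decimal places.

Organism 1: 1 + 1 = 2
Organism 2: 1 + (0.13×1 + 0.87×2) = 2.87
Organism 3: 1 + 2.87 = 3.87
Organism 4: 1 + 2.87 = 3.87
Organism 5: 1 + (0.58×3.87 + 0.12×2 + 0.3×1) = 3.7846
Organism 6: 1 + 3.87 = 4.87

4.87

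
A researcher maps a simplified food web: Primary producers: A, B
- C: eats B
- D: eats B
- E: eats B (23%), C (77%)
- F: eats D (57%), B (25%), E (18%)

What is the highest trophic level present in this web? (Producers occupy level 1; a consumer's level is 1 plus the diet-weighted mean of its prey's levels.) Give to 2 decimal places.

2.89

C: 1 + 1 = 2
D: 1 + 1 = 2
E: 1 + (0.23×1 + 0.77×2) = 2.77
F: 1 + (0.57×2 + 0.25×1 + 0.18×2.77) = 2.8886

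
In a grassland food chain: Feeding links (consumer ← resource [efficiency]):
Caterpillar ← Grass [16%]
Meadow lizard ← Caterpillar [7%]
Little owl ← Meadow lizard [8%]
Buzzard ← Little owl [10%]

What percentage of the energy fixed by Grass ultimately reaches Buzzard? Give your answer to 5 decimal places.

0.00896%

Product of link efficiencies: 0.16 × 0.07 × 0.08 × 0.1 = 0.0000896
As a percentage: 0.0000896 × 100 = 0.00896%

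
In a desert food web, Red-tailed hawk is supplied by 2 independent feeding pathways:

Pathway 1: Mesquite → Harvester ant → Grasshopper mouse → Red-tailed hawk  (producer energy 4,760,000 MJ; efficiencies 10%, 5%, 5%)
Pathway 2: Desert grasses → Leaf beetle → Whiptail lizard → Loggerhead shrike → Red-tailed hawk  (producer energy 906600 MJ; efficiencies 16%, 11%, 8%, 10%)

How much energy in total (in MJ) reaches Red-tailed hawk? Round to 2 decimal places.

1317.65 MJ

Pathway 1: 4760000 × 0.1 × 0.05 × 0.05 = 1190 MJ
Pathway 2: 906600 × 0.16 × 0.11 × 0.08 × 0.1 = 127.64928 MJ
Total at Red-tailed hawk: 1190 + 127.64928 = 1317.64928 MJ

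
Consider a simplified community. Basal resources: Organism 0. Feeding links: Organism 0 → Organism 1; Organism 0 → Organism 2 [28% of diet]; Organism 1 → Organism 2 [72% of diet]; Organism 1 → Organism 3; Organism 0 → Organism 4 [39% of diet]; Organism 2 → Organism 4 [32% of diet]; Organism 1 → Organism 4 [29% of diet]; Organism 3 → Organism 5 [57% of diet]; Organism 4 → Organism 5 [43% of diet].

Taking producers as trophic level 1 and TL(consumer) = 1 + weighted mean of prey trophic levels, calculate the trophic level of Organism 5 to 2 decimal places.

3.93

Organism 1: 1 + 1 = 2
Organism 2: 1 + (0.28×1 + 0.72×2) = 2.72
Organism 3: 1 + 2 = 3
Organism 4: 1 + (0.39×1 + 0.32×2.72 + 0.29×2) = 2.8404
Organism 5: 1 + (0.57×3 + 0.43×2.8404) = 3.931372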